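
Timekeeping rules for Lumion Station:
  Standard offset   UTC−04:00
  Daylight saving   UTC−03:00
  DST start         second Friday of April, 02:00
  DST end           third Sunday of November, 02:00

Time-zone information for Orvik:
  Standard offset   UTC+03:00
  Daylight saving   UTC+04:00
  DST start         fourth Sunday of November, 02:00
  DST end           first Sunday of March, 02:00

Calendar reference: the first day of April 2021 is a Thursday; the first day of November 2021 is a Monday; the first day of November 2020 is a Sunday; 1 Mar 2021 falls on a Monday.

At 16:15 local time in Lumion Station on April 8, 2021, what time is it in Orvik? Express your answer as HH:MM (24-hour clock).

1 April 2021 is a Thursday, so the first Friday is April 2 and the second is April 9.
1 November 2021 is a Monday, so the first Sunday is November 7 and the third is November 21.
April 8, 2021 is outside the daylight-saving period (9 April – 21 November), so Lumion Station is on standard time, UTC−04:00.
16:15 Lumion Station + 4h = 20:15 UTC.
1 November 2020 is a Sunday, so the first Sunday is November 1 and the fourth is November 22.
1 March 2021 is a Monday, so the first Sunday is March 7.
At the standard offset (UTC+03:00), 20:15 UTC + 3h = 23:15 Orvik standard time.
The standard-time date in Orvik, April 8, 2021, does not fall between 22 November 2020 and 7 March 2021, so daylight saving is not in effect and Orvik is at UTC+03:00.
20:15 UTC + 3h = 23:15 Orvik.

23:15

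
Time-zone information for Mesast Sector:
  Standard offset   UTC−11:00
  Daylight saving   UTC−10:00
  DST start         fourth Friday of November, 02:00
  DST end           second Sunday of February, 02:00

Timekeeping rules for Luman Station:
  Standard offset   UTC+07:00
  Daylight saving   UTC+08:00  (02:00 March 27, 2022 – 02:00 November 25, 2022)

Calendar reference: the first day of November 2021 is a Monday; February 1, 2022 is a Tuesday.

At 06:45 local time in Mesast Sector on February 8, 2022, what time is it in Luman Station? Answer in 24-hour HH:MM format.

1 November 2021 is a Monday, so the first Friday is November 5 and the fourth is November 26.
1 February 2022 is a Tuesday, so the first Sunday is February 6 and the second is February 13.
February 8, 2022 falls between 26 November 2021 and 13 February 2022, so daylight saving is in effect and Mesast Sector is at UTC−10:00.
06:45 Mesast Sector + 10h = 16:45 UTC.
At the standard offset (UTC+07:00), 16:45 UTC + 7h = 23:45 Luman Station standard time.
The standard-time date in Luman Station, February 8, 2022, does not fall between 27 March and 25 November, so daylight saving is not in effect and Luman Station is at UTC+07:00.
16:45 UTC + 7h = 23:45 Luman Station.

23:45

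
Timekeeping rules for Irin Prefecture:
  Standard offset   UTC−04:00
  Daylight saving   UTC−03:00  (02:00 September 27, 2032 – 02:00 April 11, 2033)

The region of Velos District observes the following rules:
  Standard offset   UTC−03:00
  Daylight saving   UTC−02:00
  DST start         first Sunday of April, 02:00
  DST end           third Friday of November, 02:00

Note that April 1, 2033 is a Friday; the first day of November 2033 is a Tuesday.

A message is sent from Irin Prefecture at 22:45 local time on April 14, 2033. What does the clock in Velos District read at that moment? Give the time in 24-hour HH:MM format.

April 14, 2033 is outside the daylight-saving period (27 September 2032 – 11 April 2033), so Irin Prefecture is on standard time, UTC−04:00.
22:45 Irin Prefecture + 4h = 02:45 UTC (rolling into the next day, 15 April 2033).
1 April 2033 is a Friday, so the first Sunday is April 3.
1 November 2033 is a Tuesday, so the first Friday is November 4 and the third is November 18.
At the standard offset (UTC−03:00), 02:45 UTC − 3h = 23:45 Velos District standard time (rolling into the previous day, 14 April 2033).
The standard-time date in Velos District, April 14, 2033, falls between 3 April and 18 November, so daylight saving is in effect and Velos District is at UTC−02:00.
02:45 UTC − 2h = 00:45 Velos District.

00:45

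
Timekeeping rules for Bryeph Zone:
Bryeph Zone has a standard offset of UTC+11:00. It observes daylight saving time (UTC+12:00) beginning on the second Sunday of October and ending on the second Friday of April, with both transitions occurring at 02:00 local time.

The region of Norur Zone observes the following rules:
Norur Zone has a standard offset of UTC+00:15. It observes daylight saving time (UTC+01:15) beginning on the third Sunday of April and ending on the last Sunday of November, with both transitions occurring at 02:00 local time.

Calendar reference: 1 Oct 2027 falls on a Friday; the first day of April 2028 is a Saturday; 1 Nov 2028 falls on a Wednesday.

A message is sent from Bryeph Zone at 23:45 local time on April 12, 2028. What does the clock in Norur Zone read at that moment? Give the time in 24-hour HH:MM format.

1 October 2027 is a Friday, so the first Sunday is October 3 and the second is October 10.
1 April 2028 is a Saturday, so the first Friday is April 7 and the second is April 14.
Daylight saving runs 10 October 2027 – 14 April 2028; April 12, 2028 is inside that window, so Bryeph Zone is at UTC+12:00.
23:45 Bryeph Zone − 12h = 11:45 UTC.
1 April 2028 is a Saturday, so the first Sunday is April 2 and the third is April 16.
1 November 2028 is a Wednesday, so Sundays fall on 5, 12, 19, 26; the last is November 26.
At the standard offset (UTC+00:15), 11:45 UTC + 0h15m = 12:00 Norur Zone standard time.
The standard-time date in Norur Zone, April 12, 2028, does not fall between 16 April and 26 November, so daylight saving is not in effect and Norur Zone is at UTC+00:15.
11:45 UTC + 0h15m = 12:00 Norur Zone.

12:00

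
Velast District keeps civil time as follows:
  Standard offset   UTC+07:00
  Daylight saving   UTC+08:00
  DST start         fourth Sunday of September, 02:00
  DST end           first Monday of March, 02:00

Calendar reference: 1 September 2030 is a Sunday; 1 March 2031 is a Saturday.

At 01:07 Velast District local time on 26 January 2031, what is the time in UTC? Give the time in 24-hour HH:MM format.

17:07

1 September 2030 is a Sunday, so the first Sunday is September 1 and the fourth is September 22.
1 March 2031 is a Saturday, so the first Monday is March 3.
26 January 2031 falls between 22 September 2030 and 3 March 2031, so daylight saving is in effect and Velast District is at UTC+08:00.
01:07 local − 8h = 17:07 UTC (rolling into the previous day, 25 January 2031).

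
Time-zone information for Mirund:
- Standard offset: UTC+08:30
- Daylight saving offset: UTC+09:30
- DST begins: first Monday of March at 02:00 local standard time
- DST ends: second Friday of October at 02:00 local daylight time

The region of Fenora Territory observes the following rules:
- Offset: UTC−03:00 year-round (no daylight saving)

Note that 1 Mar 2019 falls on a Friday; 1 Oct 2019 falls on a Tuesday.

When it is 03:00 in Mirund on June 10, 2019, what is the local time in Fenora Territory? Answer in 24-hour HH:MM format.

1 March 2019 is a Friday, so the first Monday is March 4.
1 October 2019 is a Tuesday, so the first Friday is October 4 and the second is October 11.
Daylight saving runs 4 March – 11 October; June 10, 2019 is inside that window, so Mirund is at UTC+09:30.
03:00 Mirund − 9h30m = 17:30 UTC (rolling into the previous day, 9 June 2019).
Fenora Territory has no daylight saving, so its offset is UTC−03:00 year-round.
17:30 UTC − 3h = 14:30 Fenora Territory.

14:30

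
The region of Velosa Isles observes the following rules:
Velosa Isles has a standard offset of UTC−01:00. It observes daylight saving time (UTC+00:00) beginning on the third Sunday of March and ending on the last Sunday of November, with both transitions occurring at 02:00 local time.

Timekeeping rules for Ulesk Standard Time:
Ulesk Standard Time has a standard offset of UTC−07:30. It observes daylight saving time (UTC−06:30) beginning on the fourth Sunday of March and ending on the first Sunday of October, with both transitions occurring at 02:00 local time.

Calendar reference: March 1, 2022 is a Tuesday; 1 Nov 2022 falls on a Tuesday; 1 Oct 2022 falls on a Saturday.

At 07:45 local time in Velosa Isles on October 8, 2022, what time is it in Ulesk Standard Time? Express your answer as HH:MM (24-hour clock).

00:15

1 March 2022 is a Tuesday, so the first Sunday is March 6 and the third is March 20.
1 November 2022 is a Tuesday, so Sundays fall on 6, 13, 20, 27; the last is November 27.
Daylight saving runs 20 March – 27 November; October 8, 2022 is inside that window, so Velosa Isles is at UTC+00:00.
07:45 Velosa Isles − 0h = 07:45 UTC.
1 March 2022 is a Tuesday, so the first Sunday is March 6 and the fourth is March 27.
1 October 2022 is a Saturday, so the first Sunday is October 2.
At the standard offset (UTC−07:30), 07:45 UTC − 7h30m = 00:15 Ulesk Standard Time standard time.
Daylight saving runs 27 March – 2 October; the standard-time date in Ulesk Standard Time, October 8, 2022, is outside that window, so Ulesk Standard Time is on standard time at UTC−07:30.
07:45 UTC − 7h30m = 00:15 Ulesk Standard Time.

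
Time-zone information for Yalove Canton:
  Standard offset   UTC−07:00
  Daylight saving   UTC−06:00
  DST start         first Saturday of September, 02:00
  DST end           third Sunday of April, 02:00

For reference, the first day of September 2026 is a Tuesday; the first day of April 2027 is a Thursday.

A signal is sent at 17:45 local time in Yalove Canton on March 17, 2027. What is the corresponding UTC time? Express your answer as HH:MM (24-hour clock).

1 September 2026 is a Tuesday, so the first Saturday is September 5.
1 April 2027 is a Thursday, so the first Sunday is April 4 and the third is April 18.
March 17, 2027 falls between 5 September 2026 and 18 April 2027, so daylight saving is in effect and Yalove Canton is at UTC−06:00.
17:45 local + 6h = 23:45 UTC.

23:45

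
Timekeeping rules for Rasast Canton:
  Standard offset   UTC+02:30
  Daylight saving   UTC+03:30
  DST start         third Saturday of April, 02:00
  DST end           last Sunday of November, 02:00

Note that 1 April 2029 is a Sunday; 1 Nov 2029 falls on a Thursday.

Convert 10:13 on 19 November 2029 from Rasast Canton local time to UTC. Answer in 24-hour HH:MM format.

06:43

1 April 2029 is a Sunday, so the first Saturday is April 7 and the third is April 21.
1 November 2029 is a Thursday, so Sundays fall on 4, 11, 18, 25; the last is November 25.
Daylight saving runs 21 April – 25 November; 19 November 2029 is inside that window, so Rasast Canton is at UTC+03:30.
10:13 local − 3h30m = 06:43 UTC.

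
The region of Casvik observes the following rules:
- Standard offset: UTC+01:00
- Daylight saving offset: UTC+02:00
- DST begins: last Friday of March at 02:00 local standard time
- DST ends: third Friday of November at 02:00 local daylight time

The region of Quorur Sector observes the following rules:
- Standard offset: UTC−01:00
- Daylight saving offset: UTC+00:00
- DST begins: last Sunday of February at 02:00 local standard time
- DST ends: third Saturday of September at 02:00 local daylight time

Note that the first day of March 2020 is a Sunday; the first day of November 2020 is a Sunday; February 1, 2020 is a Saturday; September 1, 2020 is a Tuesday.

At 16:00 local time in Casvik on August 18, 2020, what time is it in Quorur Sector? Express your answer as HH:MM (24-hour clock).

14:00

1 March 2020 is a Sunday, so Fridays fall on 6, 13, 20, 27; the last is March 27.
1 November 2020 is a Sunday, so the first Friday is November 6 and the third is November 20.
Daylight saving runs 27 March – 20 November; August 18, 2020 is inside that window, so Casvik is at UTC+02:00.
16:00 Casvik − 2h = 14:00 UTC.
1 February 2020 is a Saturday, so Sundays fall on 2, 9, 16, 23; the last is February 23.
1 September 2020 is a Tuesday, so the first Saturday is September 5 and the third is September 19.
At the standard offset (UTC−01:00), 14:00 UTC − 1h = 13:00 Quorur Sector standard time.
The standard-time date in Quorur Sector, August 18, 2020, lies within the daylight-saving period (23 February – 19 September), so Quorur Sector is on daylight time, UTC+00:00.
14:00 UTC + 0h = 14:00 Quorur Sector.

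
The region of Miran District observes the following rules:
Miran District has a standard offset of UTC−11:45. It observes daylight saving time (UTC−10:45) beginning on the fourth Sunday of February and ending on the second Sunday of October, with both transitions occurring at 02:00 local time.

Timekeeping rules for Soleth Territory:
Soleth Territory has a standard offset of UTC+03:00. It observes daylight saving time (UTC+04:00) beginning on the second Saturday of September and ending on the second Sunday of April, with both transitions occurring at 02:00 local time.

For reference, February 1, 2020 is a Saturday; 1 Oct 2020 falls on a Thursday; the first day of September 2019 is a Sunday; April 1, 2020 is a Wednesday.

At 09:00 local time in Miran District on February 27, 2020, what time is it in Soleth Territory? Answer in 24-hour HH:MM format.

23:45

1 February 2020 is a Saturday, so the first Sunday is February 2 and the fourth is February 23.
1 October 2020 is a Thursday, so the first Sunday is October 4 and the second is October 11.
February 27, 2020 falls between 23 February and 11 October, so daylight saving is in effect and Miran District is at UTC−10:45.
09:00 Miran District + 10h45m = 19:45 UTC.
1 September 2019 is a Sunday, so the first Saturday is September 7 and the second is September 14.
1 April 2020 is a Wednesday, so the first Sunday is April 5 and the second is April 12.
At the standard offset (UTC+03:00), 19:45 UTC + 3h = 22:45 Soleth Territory standard time.
The standard-time date in Soleth Territory, February 27, 2020, lies within the daylight-saving period (14 September 2019 – 12 April 2020), so Soleth Territory is on daylight time, UTC+04:00.
19:45 UTC + 4h = 23:45 Soleth Territory.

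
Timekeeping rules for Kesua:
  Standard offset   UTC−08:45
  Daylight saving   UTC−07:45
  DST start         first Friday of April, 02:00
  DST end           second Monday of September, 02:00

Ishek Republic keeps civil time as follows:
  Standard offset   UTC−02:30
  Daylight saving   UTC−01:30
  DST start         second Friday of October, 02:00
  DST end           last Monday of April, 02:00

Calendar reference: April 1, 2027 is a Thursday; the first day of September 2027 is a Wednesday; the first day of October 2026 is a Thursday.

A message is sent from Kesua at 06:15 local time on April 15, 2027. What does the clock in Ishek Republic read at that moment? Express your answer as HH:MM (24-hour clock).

1 April 2027 is a Thursday, so the first Friday is April 2.
1 September 2027 is a Wednesday, so the first Monday is September 6 and the second is September 13.
April 15, 2027 lies within the daylight-saving period (2 April – 13 September), so Kesua is on daylight time, UTC−07:45.
06:15 Kesua + 7h45m = 14:00 UTC.
1 October 2026 is a Thursday, so the first Friday is October 2 and the second is October 9.
1 April 2027 is a Thursday, so Mondays fall on 5, 12, 19, 26; the last is April 26.
At the standard offset (UTC−02:30), 14:00 UTC − 2h30m = 11:30 Ishek Republic standard time.
The standard-time date in Ishek Republic, April 15, 2027, lies within the daylight-saving period (9 October 2026 – 26 April 2027), so Ishek Republic is on daylight time, UTC−01:30.
14:00 UTC − 1h30m = 12:30 Ishek Republic.

12:30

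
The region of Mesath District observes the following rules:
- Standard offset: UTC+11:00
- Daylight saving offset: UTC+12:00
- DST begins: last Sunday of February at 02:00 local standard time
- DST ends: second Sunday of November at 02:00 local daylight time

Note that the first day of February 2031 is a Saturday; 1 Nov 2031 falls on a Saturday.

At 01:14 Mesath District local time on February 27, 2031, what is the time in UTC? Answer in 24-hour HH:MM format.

13:14

1 February 2031 is a Saturday, so Sundays fall on 2, 9, 16, 23; the last is February 23.
1 November 2031 is a Saturday, so the first Sunday is November 2 and the second is November 9.
February 27, 2031 falls between 23 February and 9 November, so daylight saving is in effect and Mesath District is at UTC+12:00.
01:14 local − 12h = 13:14 UTC (rolling into the previous day, 26 February 2031).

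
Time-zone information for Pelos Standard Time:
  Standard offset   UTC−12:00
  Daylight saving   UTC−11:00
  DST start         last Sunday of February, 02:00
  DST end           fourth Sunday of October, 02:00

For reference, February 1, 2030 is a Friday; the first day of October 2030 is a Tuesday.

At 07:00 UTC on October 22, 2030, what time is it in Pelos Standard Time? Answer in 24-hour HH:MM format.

20:00

1 February 2030 is a Friday, so Sundays fall on 3, 10, 17, 24; the last is February 24.
1 October 2030 is a Tuesday, so the first Sunday is October 6 and the fourth is October 27.
At the standard offset (UTC−12:00), 07:00 UTC − 12h = 19:00 Pelos Standard Time standard time (rolling into the previous day, 21 October 2030).
The standard-time date in Pelos Standard Time, October 21, 2030, lies within the daylight-saving period (24 February – 27 October), so Pelos Standard Time is on daylight time, UTC−11:00.
07:00 UTC − 11h = 20:00 local (rolling into the previous day, 21 October 2030).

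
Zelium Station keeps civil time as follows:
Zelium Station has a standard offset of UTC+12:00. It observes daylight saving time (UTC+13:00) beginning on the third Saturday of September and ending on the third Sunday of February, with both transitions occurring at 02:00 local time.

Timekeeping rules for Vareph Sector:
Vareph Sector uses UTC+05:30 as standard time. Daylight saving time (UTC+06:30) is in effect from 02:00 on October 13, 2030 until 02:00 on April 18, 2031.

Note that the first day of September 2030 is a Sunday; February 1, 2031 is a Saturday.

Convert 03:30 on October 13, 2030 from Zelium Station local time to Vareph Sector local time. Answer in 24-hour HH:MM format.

20:00

1 September 2030 is a Sunday, so the first Saturday is September 7 and the third is September 21.
1 February 2031 is a Saturday, so the first Sunday is February 2 and the third is February 16.
October 13, 2030 falls between 21 September 2030 and 16 February 2031, so daylight saving is in effect and Zelium Station is at UTC+13:00.
03:30 Zelium Station − 13h = 14:30 UTC (rolling into the previous day, 12 October 2030).
At the standard offset (UTC+05:30), 14:30 UTC + 5h30m = 20:00 Vareph Sector standard time.
The standard-time date in Vareph Sector, October 12, 2030, is outside the daylight-saving period (13 October 2030 – 18 April 2031), so Vareph Sector is on standard time, UTC+05:30.
14:30 UTC + 5h30m = 20:00 Vareph Sector.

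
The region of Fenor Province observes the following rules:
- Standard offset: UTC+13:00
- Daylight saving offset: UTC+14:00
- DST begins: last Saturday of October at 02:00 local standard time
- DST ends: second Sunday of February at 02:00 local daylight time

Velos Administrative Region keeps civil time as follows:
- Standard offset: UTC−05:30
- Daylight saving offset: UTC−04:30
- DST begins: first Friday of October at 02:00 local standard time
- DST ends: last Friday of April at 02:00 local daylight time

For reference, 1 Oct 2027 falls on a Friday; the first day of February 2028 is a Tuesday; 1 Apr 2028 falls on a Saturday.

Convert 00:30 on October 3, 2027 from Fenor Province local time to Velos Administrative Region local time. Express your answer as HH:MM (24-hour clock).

1 October 2027 is a Friday, so Saturdays fall on 2, 9, 16, 23, 30; the last is October 30.
1 February 2028 is a Tuesday, so the first Sunday is February 6 and the second is February 13.
October 3, 2027 is outside the daylight-saving period (30 October 2027 – 13 February 2028), so Fenor Province is on standard time, UTC+13:00.
00:30 Fenor Province − 13h = 11:30 UTC (rolling into the previous day, 2 October 2027).
1 October 2027 is a Friday, so the first Friday is October 1.
1 April 2028 is a Saturday, so Fridays fall on 7, 14, 21, 28; the last is April 28.
At the standard offset (UTC−05:30), 11:30 UTC − 5h30m = 06:00 Velos Administrative Region standard time.
The standard-time date in Velos Administrative Region, October 2, 2027, falls between 1 October 2027 and 28 April 2028, so daylight saving is in effect and Velos Administrative Region is at UTC−04:30.
11:30 UTC − 4h30m = 07:00 Velos Administrative Region.

07:00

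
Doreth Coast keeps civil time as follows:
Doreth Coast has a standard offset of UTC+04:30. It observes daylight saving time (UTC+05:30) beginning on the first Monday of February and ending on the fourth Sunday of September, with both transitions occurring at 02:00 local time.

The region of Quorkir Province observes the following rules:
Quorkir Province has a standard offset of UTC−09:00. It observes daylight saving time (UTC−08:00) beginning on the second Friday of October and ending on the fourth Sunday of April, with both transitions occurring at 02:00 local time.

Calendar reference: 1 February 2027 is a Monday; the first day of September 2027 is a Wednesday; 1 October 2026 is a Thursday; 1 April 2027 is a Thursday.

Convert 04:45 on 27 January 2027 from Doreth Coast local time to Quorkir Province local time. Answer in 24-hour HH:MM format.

1 February 2027 is a Monday, so the first Monday is February 1.
1 September 2027 is a Wednesday, so the first Sunday is September 5 and the fourth is September 26.
Daylight saving runs 1 February – 26 September; 27 January 2027 is outside that window, so Doreth Coast is on standard time at UTC+04:30.
04:45 Doreth Coast − 4h30m = 00:15 UTC.
1 October 2026 is a Thursday, so the first Friday is October 2 and the second is October 9.
1 April 2027 is a Thursday, so the first Sunday is April 4 and the fourth is April 25.
At the standard offset (UTC−09:00), 00:15 UTC − 9h = 15:15 Quorkir Province standard time (rolling into the previous day, 26 January 2027).
Daylight saving runs 9 October 2026 – 25 April 2027; the standard-time date in Quorkir Province, 26 January 2027, is inside that window, so Quorkir Province is at UTC−08:00.
00:15 UTC − 8h = 16:15 Quorkir Province (rolling into the previous day, 26 January 2027).

16:15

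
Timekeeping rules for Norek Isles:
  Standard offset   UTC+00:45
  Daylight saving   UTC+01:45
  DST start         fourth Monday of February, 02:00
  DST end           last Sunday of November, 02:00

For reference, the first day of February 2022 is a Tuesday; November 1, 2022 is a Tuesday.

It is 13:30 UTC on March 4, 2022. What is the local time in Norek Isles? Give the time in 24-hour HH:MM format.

1 February 2022 is a Tuesday, so the first Monday is February 7 and the fourth is February 28.
1 November 2022 is a Tuesday, so Sundays fall on 6, 13, 20, 27; the last is November 27.
At the standard offset (UTC+00:45), 13:30 UTC + 0h45m = 14:15 Norek Isles standard time.
Daylight saving runs 28 February – 27 November; the standard-time date in Norek Isles, March 4, 2022, is inside that window, so Norek Isles is at UTC+01:45.
13:30 UTC + 1h45m = 15:15 local.

15:15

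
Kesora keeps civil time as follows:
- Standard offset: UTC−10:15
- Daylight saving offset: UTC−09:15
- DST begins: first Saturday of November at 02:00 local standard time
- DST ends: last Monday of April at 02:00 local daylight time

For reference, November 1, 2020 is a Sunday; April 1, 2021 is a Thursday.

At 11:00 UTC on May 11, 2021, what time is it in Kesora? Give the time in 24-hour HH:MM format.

00:45

1 November 2020 is a Sunday, so the first Saturday is November 7.
1 April 2021 is a Thursday, so Mondays fall on 5, 12, 19, 26; the last is April 26.
At the standard offset (UTC−10:15), 11:00 UTC − 10h15m = 00:45 Kesora standard time.
Daylight saving runs 7 November 2020 – 26 April 2021; the standard-time date in Kesora, May 11, 2021, is outside that window, so Kesora is on standard time at UTC−10:15.
11:00 UTC − 10h15m = 00:45 local.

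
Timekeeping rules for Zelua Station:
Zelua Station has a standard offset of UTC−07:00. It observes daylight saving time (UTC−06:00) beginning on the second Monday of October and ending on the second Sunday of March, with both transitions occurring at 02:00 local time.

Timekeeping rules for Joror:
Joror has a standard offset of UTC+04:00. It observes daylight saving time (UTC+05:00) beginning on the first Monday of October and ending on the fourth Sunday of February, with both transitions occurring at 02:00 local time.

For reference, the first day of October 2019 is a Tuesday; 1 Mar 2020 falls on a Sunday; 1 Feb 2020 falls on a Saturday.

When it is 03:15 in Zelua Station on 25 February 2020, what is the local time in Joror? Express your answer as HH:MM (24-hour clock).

13:15

1 October 2019 is a Tuesday, so the first Monday is October 7 and the second is October 14.
1 March 2020 is a Sunday, so the first Sunday is March 1 and the second is March 8.
25 February 2020 lies within the daylight-saving period (14 October 2019 – 8 March 2020), so Zelua Station is on daylight time, UTC−06:00.
03:15 Zelua Station + 6h = 09:15 UTC.
1 October 2019 is a Tuesday, so the first Monday is October 7.
1 February 2020 is a Saturday, so the first Sunday is February 2 and the fourth is February 23.
At the standard offset (UTC+04:00), 09:15 UTC + 4h = 13:15 Joror standard time.
The standard-time date in Joror, 25 February 2020, does not fall between 7 October 2019 and 23 February 2020, so daylight saving is not in effect and Joror is at UTC+04:00.
09:15 UTC + 4h = 13:15 Joror.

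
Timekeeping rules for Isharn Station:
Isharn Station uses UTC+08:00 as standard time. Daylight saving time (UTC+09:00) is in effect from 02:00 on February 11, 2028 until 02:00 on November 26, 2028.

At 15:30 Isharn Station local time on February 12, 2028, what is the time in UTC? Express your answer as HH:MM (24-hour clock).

February 12, 2028 falls between 11 February and 26 November, so daylight saving is in effect and Isharn Station is at UTC+09:00.
15:30 local − 9h = 06:30 UTC.

06:30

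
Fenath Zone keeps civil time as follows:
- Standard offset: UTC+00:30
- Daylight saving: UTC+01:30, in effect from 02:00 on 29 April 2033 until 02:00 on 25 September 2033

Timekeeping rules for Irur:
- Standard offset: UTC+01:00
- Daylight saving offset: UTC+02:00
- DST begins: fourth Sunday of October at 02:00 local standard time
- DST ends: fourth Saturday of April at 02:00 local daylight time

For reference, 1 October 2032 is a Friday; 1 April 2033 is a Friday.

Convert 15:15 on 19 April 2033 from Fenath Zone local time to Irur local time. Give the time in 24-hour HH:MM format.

19 April 2033 does not fall between 29 April and 25 September, so daylight saving is not in effect and Fenath Zone is at UTC+00:30.
15:15 Fenath Zone − 0h30m = 14:45 UTC.
1 October 2032 is a Friday, so the first Sunday is October 3 and the fourth is October 24.
1 April 2033 is a Friday, so the first Saturday is April 2 and the fourth is April 23.
At the standard offset (UTC+01:00), 14:45 UTC + 1h = 15:45 Irur standard time.
Daylight saving runs 24 October 2032 – 23 April 2033; the standard-time date in Irur, 19 April 2033, is inside that window, so Irur is at UTC+02:00.
14:45 UTC + 2h = 16:45 Irur.

16:45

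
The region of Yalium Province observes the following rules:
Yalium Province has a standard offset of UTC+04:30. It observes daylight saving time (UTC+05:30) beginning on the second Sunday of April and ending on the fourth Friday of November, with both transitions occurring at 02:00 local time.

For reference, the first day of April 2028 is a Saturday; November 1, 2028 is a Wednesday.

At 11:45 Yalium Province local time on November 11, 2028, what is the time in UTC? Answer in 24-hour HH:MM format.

06:15

1 April 2028 is a Saturday, so the first Sunday is April 2 and the second is April 9.
1 November 2028 is a Wednesday, so the first Friday is November 3 and the fourth is November 24.
November 11, 2028 falls between 9 April and 24 November, so daylight saving is in effect and Yalium Province is at UTC+05:30.
11:45 local − 5h30m = 06:15 UTC.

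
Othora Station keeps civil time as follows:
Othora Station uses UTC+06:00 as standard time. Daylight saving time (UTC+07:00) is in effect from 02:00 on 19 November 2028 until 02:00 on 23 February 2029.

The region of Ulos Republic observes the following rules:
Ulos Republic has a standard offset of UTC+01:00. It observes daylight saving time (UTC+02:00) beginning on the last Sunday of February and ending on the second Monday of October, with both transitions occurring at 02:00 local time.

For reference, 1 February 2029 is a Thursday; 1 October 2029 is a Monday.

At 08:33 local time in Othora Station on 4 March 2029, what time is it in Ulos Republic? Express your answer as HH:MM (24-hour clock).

04:33

4 March 2029 is outside the daylight-saving period (19 November 2028 – 23 February 2029), so Othora Station is on standard time, UTC+06:00.
08:33 Othora Station − 6h = 02:33 UTC.
1 February 2029 is a Thursday, so Sundays fall on 4, 11, 18, 25; the last is February 25.
1 October 2029 is a Monday, so the first Monday is October 1 and the second is October 8.
At the standard offset (UTC+01:00), 02:33 UTC + 1h = 03:33 Ulos Republic standard time.
The standard-time date in Ulos Republic, 4 March 2029, lies within the daylight-saving period (25 February – 8 October), so Ulos Republic is on daylight time, UTC+02:00.
02:33 UTC + 2h = 04:33 Ulos Republic.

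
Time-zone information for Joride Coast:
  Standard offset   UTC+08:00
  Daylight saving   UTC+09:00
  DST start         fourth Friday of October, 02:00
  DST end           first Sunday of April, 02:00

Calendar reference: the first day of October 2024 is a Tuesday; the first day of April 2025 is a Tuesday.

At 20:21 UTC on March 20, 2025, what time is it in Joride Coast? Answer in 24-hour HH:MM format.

05:21

1 October 2024 is a Tuesday, so the first Friday is October 4 and the fourth is October 25.
1 April 2025 is a Tuesday, so the first Sunday is April 6.
At the standard offset (UTC+08:00), 20:21 UTC + 8h = 04:21 Joride Coast standard time (rolling into the next day, 21 March 2025).
The standard-time date in Joride Coast, March 21, 2025, falls between 25 October 2024 and 6 April 2025, so daylight saving is in effect and Joride Coast is at UTC+09:00.
20:21 UTC + 9h = 05:21 local (rolling into the next day, 21 March 2025).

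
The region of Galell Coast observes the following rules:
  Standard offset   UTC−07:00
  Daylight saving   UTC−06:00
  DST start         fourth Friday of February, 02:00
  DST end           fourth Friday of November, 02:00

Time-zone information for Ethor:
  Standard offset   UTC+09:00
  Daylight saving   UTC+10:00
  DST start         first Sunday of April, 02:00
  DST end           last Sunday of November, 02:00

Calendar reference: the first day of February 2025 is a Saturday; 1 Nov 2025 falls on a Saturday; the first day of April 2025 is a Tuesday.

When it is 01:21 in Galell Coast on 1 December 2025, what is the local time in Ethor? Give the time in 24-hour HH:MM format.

17:21

1 February 2025 is a Saturday, so the first Friday is February 7 and the fourth is February 28.
1 November 2025 is a Saturday, so the first Friday is November 7 and the fourth is November 28.
1 December 2025 does not fall between 28 February and 28 November, so daylight saving is not in effect and Galell Coast is at UTC−07:00.
01:21 Galell Coast + 7h = 08:21 UTC.
1 April 2025 is a Tuesday, so the first Sunday is April 6.
1 November 2025 is a Saturday, so Sundays fall on 2, 9, 16, 23, 30; the last is November 30.
At the standard offset (UTC+09:00), 08:21 UTC + 9h = 17:21 Ethor standard time.
The standard-time date in Ethor, 1 December 2025, is outside the daylight-saving period (6 April – 30 November), so Ethor is on standard time, UTC+09:00.
08:21 UTC + 9h = 17:21 Ethor.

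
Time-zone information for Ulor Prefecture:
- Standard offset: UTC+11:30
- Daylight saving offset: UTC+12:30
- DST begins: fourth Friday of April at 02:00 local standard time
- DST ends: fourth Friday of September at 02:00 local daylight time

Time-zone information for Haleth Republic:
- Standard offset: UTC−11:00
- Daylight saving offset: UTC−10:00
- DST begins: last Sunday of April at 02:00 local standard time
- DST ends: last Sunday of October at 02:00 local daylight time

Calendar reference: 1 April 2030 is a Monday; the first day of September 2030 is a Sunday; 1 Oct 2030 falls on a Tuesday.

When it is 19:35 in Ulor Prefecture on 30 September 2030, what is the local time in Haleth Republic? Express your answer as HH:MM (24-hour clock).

1 April 2030 is a Monday, so the first Friday is April 5 and the fourth is April 26.
1 September 2030 is a Sunday, so the first Friday is September 6 and the fourth is September 27.
30 September 2030 is outside the daylight-saving period (26 April – 27 September), so Ulor Prefecture is on standard time, UTC+11:30.
19:35 Ulor Prefecture − 11h30m = 08:05 UTC.
1 April 2030 is a Monday, so Sundays fall on 7, 14, 21, 28; the last is April 28.
1 October 2030 is a Tuesday, so Sundays fall on 6, 13, 20, 27; the last is October 27.
At the standard offset (UTC−11:00), 08:05 UTC − 11h = 21:05 Haleth Republic standard time (rolling into the previous day, 29 September 2030).
Daylight saving runs 28 April – 27 October; the standard-time date in Haleth Republic, 29 September 2030, is inside that window, so Haleth Republic is at UTC−10:00.
08:05 UTC − 10h = 22:05 Haleth Republic (rolling into the previous day, 29 September 2030).

22:05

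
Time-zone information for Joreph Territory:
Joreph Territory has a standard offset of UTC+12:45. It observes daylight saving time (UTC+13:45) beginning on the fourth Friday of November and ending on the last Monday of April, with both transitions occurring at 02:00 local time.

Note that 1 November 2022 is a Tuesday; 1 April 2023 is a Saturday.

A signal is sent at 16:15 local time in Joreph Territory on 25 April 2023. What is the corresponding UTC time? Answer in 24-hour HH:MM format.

1 November 2022 is a Tuesday, so the first Friday is November 4 and the fourth is November 25.
1 April 2023 is a Saturday, so Mondays fall on 3, 10, 17, 24; the last is April 24.
Daylight saving runs 25 November 2022 – 24 April 2023; 25 April 2023 is outside that window, so Joreph Territory is on standard time at UTC+12:45.
16:15 local − 12h45m = 03:30 UTC.

03:30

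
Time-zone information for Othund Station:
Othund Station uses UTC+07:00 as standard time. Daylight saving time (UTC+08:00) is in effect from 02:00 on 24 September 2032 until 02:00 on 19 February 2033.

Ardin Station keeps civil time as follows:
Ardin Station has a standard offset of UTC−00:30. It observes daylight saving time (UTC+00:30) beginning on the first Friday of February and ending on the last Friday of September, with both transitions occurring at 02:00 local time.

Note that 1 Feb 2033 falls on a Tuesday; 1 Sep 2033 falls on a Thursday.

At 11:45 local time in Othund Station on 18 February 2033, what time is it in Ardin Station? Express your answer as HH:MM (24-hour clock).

04:15

18 February 2033 falls between 24 September 2032 and 19 February 2033, so daylight saving is in effect and Othund Station is at UTC+08:00.
11:45 Othund Station − 8h = 03:45 UTC.
1 February 2033 is a Tuesday, so the first Friday is February 4.
1 September 2033 is a Thursday, so Fridays fall on 2, 9, 16, 23, 30; the last is September 30.
At the standard offset (UTC−00:30), 03:45 UTC − 0h30m = 03:15 Ardin Station standard time.
The standard-time date in Ardin Station, 18 February 2033, falls between 4 February and 30 September, so daylight saving is in effect and Ardin Station is at UTC+00:30.
03:45 UTC + 0h30m = 04:15 Ardin Station.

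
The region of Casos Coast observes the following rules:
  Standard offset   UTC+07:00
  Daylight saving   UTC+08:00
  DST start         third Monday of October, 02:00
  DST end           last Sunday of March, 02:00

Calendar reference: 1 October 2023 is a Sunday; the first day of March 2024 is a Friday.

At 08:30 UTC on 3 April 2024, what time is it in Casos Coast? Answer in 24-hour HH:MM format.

1 October 2023 is a Sunday, so the first Monday is October 2 and the third is October 16.
1 March 2024 is a Friday, so Sundays fall on 3, 10, 17, 24, 31; the last is March 31.
At the standard offset (UTC+07:00), 08:30 UTC + 7h = 15:30 Casos Coast standard time.
The standard-time date in Casos Coast, 3 April 2024, does not fall between 16 October 2023 and 31 March 2024, so daylight saving is not in effect and Casos Coast is at UTC+07:00.
08:30 UTC + 7h = 15:30 local.

15:30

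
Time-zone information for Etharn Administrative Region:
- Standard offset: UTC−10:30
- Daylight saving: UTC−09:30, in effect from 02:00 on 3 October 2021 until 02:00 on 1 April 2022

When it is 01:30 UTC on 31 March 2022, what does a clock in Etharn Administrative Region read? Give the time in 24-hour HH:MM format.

At the standard offset (UTC−10:30), 01:30 UTC − 10h30m = 15:00 Etharn Administrative Region standard time (rolling into the previous day, 30 March 2022).
The standard-time date in Etharn Administrative Region, 30 March 2022, falls between 3 October 2021 and 1 April 2022, so daylight saving is in effect and Etharn Administrative Region is at UTC−09:30.
01:30 UTC − 9h30m = 16:00 local (rolling into the previous day, 30 March 2022).

16:00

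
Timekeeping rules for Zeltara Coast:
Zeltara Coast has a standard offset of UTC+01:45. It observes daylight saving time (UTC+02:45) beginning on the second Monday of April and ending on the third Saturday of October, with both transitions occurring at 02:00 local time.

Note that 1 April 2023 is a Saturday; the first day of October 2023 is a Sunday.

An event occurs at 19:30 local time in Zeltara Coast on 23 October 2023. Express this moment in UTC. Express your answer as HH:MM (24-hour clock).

1 April 2023 is a Saturday, so the first Monday is April 3 and the second is April 10.
1 October 2023 is a Sunday, so the first Saturday is October 7 and the third is October 21.
23 October 2023 does not fall between 10 April and 21 October, so daylight saving is not in effect and Zeltara Coast is at UTC+01:45.
19:30 local − 1h45m = 17:45 UTC.

17:45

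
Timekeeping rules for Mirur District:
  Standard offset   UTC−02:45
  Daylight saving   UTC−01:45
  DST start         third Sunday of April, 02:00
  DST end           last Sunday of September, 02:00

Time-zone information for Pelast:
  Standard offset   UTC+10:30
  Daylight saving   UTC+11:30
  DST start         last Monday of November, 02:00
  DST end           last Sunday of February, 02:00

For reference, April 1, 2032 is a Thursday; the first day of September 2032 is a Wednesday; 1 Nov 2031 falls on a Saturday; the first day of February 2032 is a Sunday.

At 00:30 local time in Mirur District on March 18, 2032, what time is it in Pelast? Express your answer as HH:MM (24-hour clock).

1 April 2032 is a Thursday, so the first Sunday is April 4 and the third is April 18.
1 September 2032 is a Wednesday, so Sundays fall on 5, 12, 19, 26; the last is September 26.
March 18, 2032 is outside the daylight-saving period (18 April – 26 September), so Mirur District is on standard time, UTC−02:45.
00:30 Mirur District + 2h45m = 03:15 UTC.
1 November 2031 is a Saturday, so Mondays fall on 3, 10, 17, 24; the last is November 24.
1 February 2032 is a Sunday, so Sundays fall on 1, 8, 15, 22, 29; the last is February 29.
At the standard offset (UTC+10:30), 03:15 UTC + 10h30m = 13:45 Pelast standard time.
The standard-time date in Pelast, March 18, 2032, does not fall between 24 November 2031 and 29 February 2032, so daylight saving is not in effect and Pelast is at UTC+10:30.
03:15 UTC + 10h30m = 13:45 Pelast.

13:45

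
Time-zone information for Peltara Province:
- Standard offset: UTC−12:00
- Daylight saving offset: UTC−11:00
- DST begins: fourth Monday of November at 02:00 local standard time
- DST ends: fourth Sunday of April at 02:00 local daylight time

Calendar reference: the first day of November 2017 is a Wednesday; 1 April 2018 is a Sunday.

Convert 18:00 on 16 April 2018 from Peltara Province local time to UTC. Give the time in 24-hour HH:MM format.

05:00

1 November 2017 is a Wednesday, so the first Monday is November 6 and the fourth is November 27.
1 April 2018 is a Sunday, so the first Sunday is April 1 and the fourth is April 22.
16 April 2018 lies within the daylight-saving period (27 November 2017 – 22 April 2018), so Peltara Province is on daylight time, UTC−11:00.
18:00 local + 11h = 05:00 UTC (rolling into the next day, 17 April 2018).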